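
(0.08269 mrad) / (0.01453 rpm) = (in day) 6.29e-07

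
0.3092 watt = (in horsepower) 0.0004146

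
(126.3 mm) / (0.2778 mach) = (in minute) 2.225e-05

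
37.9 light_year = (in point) 1.016e+21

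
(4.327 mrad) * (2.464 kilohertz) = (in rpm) 101.8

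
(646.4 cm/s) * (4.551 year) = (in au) 0.006201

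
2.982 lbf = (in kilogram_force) 1.353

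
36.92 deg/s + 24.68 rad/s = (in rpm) 241.8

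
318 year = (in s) 1.003e+10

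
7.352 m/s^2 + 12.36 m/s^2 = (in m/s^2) 19.71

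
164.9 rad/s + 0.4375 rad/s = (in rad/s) 165.3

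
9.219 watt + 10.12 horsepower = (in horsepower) 10.13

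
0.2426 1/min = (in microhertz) 4043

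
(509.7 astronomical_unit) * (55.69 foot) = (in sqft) 1.393e+16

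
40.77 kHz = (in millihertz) 4.077e+07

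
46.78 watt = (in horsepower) 0.06273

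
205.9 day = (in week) 29.41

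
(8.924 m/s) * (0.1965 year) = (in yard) 6.048e+07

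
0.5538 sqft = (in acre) 1.271e-05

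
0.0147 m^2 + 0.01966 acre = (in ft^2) 856.5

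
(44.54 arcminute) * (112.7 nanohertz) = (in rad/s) 1.46e-09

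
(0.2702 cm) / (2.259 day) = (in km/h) 4.984e-08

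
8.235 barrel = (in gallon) 345.9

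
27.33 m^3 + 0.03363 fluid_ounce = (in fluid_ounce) 9.241e+05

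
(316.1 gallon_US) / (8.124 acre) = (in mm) 0.0364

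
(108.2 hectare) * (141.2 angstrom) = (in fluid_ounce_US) 516.6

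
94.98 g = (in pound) 0.2094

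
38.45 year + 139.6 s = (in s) 1.213e+09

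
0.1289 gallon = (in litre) 0.4879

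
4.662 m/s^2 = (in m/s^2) 4.662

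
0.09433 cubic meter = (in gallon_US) 24.92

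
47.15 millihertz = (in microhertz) 4.715e+04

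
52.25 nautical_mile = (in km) 96.77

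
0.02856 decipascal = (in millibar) 2.856e-05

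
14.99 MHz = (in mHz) 1.499e+10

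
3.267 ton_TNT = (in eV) 8.532e+28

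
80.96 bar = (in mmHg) 6.072e+04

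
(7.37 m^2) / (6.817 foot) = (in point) 1.005e+04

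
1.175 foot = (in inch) 14.1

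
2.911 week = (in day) 20.38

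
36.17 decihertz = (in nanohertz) 3.617e+09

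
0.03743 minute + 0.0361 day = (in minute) 52.02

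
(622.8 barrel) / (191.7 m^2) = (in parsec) 1.674e-17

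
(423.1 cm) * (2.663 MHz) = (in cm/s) 1.127e+09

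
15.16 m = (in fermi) 1.516e+16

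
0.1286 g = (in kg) 0.0001286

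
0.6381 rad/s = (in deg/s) 36.56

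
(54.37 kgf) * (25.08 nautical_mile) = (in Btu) 2.347e+04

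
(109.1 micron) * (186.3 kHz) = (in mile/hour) 45.47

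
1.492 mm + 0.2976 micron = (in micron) 1492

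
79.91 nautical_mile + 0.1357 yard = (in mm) 1.48e+08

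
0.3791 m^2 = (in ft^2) 4.081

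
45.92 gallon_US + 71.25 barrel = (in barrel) 72.34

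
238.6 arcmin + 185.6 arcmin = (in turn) 0.01964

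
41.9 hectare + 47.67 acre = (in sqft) 6.587e+06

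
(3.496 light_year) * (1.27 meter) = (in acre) 1.038e+13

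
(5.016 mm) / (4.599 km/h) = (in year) 1.245e-10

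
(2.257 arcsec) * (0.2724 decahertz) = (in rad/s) 2.981e-05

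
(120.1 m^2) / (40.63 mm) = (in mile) 1.837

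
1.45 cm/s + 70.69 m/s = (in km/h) 254.5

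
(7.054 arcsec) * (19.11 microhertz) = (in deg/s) 3.744e-08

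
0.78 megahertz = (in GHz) 0.00078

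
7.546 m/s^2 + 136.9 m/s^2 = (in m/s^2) 144.4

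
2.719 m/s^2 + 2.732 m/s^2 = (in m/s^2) 5.451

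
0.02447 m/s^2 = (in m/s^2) 0.02447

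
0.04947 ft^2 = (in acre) 1.136e-06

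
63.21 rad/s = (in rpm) 603.6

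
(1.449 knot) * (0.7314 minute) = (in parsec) 1.06e-15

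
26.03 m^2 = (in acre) 0.006432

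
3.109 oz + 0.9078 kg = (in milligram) 9.959e+05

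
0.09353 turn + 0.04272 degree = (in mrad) 588.4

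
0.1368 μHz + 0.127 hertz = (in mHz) 127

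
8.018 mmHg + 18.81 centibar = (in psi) 2.883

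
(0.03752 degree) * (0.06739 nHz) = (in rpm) 4.214e-13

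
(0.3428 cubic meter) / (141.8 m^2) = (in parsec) 7.835e-20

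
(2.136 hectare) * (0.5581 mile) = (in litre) 1.919e+10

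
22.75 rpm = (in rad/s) 2.382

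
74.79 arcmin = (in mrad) 21.76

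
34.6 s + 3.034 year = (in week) 158.2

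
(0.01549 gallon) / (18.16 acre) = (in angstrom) 7.979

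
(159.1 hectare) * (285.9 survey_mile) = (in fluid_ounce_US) 2.475e+16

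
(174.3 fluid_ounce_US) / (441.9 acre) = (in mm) 2.882e-06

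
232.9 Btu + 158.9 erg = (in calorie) 5.873e+04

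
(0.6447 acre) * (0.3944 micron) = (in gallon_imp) 0.2263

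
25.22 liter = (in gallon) 6.662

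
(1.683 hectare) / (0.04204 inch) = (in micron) 1.576e+13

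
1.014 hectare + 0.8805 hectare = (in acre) 4.681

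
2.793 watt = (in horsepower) 0.003745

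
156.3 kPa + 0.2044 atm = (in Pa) 1.77e+05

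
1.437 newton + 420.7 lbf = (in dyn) 1.873e+08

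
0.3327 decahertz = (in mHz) 3327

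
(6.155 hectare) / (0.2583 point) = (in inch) 2.659e+10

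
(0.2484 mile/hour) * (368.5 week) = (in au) 0.0001654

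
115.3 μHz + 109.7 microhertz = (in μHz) 225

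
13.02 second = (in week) 2.153e-05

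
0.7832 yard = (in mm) 716.2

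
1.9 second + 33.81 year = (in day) 1.234e+04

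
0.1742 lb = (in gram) 79.02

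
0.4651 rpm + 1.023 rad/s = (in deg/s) 61.4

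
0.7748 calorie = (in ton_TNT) 7.748e-10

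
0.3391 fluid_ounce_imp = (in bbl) 6.06e-05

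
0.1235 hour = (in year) 1.41e-05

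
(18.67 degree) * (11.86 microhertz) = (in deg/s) 0.0002214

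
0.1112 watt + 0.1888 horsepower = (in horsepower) 0.1889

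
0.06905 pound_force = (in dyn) 3.071e+04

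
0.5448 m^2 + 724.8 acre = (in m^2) 2.933e+06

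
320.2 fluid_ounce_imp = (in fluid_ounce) 307.6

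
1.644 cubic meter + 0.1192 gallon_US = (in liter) 1644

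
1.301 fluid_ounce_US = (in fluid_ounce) 1.301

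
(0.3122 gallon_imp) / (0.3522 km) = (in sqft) 4.338e-05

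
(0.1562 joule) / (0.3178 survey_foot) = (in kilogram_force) 0.1644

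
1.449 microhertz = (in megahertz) 1.449e-12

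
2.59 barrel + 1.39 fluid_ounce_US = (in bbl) 2.59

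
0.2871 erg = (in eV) 1.792e+11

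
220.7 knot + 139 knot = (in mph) 413.9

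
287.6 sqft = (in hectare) 0.002672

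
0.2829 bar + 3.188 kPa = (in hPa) 314.8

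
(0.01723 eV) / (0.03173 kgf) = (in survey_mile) 5.513e-24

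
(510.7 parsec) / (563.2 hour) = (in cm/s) 7.772e+14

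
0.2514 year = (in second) 7.928e+06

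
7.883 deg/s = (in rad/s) 0.1376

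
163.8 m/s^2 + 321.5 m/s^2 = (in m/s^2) 485.3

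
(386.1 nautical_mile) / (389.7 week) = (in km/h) 0.01092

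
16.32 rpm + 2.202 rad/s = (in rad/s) 3.911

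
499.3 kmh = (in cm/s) 1.387e+04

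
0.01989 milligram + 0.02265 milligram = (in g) 4.254e-05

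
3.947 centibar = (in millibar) 39.47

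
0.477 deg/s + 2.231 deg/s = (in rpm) 0.4513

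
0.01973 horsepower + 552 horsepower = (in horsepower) 552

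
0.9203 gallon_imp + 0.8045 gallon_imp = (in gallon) 2.071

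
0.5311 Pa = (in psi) 7.703e-05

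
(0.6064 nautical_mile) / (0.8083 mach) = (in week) 6.747e-06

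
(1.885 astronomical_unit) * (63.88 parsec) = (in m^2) 5.558e+29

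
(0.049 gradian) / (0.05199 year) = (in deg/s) 2.69e-08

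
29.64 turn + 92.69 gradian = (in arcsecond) 3.871e+07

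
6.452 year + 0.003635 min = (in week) 336.4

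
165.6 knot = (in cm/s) 8519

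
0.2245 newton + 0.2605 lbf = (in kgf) 0.1411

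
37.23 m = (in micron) 3.723e+07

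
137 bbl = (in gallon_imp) 4791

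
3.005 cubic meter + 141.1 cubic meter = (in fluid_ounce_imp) 5.072e+06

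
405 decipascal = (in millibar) 0.405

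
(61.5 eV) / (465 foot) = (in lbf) 1.563e-20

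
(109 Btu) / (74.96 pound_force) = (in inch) 1.358e+04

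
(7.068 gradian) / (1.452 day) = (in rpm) 8.451e-06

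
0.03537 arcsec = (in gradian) 1.092e-05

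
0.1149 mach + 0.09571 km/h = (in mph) 87.58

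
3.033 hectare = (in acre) 7.495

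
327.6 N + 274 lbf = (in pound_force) 347.6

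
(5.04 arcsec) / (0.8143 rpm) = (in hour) 7.96e-08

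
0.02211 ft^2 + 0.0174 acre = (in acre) 0.0174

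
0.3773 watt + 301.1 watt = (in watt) 301.5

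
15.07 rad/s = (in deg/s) 863.4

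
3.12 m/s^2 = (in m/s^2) 3.12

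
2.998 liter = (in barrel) 0.01886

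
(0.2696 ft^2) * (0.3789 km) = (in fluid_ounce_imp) 3.34e+05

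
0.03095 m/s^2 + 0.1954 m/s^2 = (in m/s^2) 0.2263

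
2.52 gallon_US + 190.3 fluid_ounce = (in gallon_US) 4.007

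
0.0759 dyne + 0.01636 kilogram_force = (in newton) 0.1604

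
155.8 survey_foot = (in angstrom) 4.749e+11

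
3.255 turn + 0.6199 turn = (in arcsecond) 5.022e+06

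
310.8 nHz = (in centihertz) 3.108e-05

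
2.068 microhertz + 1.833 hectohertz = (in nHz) 1.833e+11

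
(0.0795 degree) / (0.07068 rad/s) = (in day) 2.272e-07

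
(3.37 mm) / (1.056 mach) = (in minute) 1.562e-07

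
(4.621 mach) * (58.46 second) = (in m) 9.198e+04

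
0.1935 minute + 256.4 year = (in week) 1.337e+04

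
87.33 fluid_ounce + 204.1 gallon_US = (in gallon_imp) 170.5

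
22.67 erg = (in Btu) 2.149e-09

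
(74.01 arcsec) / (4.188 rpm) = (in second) 0.0008181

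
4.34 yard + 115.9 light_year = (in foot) 3.597e+18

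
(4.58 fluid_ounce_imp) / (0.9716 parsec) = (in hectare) 4.341e-25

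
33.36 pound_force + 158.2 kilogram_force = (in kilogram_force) 173.3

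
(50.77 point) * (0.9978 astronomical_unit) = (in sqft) 2.878e+10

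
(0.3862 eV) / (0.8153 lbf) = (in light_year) 1.803e-36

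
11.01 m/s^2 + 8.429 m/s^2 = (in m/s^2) 19.44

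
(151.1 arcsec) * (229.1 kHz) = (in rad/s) 167.8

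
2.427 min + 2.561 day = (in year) 0.007021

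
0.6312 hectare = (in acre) 1.56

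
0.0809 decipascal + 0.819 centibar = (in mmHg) 6.143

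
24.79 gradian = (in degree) 22.31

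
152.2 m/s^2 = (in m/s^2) 152.2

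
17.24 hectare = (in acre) 42.6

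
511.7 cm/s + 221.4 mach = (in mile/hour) 1.686e+05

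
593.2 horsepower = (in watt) 4.423e+05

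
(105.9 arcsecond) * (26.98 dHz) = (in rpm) 0.01323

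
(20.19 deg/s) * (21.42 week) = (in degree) 2.616e+08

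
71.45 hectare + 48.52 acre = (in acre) 225.1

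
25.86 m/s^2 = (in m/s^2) 25.86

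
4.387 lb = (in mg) 1.99e+06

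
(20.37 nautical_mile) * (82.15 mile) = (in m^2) 4.988e+09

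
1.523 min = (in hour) 0.02538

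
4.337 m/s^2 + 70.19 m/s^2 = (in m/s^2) 74.53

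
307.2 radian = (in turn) 48.89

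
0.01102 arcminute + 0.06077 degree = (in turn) 0.0001693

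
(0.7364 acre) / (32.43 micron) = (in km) 9.189e+04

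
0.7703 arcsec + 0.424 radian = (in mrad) 424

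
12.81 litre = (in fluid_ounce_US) 433.2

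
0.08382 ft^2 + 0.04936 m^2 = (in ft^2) 0.6151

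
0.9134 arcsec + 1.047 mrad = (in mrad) 1.051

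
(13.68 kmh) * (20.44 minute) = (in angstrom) 4.66e+13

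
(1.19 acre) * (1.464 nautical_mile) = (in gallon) 3.449e+09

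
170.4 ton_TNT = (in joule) 7.13e+11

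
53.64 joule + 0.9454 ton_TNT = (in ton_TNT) 0.9454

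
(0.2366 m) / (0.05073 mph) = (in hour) 0.002898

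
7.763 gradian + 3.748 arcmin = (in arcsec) 2.538e+04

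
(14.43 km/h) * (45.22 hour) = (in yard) 7.136e+05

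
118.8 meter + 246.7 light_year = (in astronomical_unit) 1.56e+07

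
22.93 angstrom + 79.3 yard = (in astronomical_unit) 4.847e-10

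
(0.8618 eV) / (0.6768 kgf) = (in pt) 5.897e-17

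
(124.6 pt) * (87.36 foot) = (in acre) 0.0002892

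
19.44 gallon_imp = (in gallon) 23.35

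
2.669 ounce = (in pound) 0.1668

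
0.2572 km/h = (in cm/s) 7.144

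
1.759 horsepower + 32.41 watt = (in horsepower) 1.802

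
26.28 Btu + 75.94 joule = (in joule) 2.78e+04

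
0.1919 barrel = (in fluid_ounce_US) 1032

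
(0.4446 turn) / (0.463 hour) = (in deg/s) 0.09603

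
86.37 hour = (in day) 3.599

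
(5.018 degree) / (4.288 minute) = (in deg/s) 0.0195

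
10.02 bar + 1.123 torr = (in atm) 9.89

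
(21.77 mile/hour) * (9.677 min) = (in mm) 5.651e+06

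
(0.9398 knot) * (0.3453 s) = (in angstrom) 1.669e+09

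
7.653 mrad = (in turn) 0.001218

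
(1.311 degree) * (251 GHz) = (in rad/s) 5.743e+09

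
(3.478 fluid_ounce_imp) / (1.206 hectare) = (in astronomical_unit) 5.477e-20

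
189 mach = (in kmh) 2.317e+05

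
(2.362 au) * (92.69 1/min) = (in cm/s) 5.459e+13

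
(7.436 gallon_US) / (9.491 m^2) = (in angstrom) 2.966e+07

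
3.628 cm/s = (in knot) 0.07052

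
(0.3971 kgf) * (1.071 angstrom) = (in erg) 0.004171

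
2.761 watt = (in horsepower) 0.003703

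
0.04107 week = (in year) 0.0007876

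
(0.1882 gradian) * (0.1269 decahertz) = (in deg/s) 0.2149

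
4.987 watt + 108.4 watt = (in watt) 113.4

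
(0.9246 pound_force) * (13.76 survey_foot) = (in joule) 17.25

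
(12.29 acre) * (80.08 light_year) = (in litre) 3.768e+25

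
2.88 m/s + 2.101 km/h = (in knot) 6.733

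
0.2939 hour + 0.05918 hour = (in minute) 21.18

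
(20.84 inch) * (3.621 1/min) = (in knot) 0.0621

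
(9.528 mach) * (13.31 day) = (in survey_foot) 1.224e+10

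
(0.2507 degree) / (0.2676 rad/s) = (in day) 1.892e-07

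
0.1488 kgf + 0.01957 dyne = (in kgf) 0.1488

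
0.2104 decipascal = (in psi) 3.052e-06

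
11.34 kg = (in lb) 25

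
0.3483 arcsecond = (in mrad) 0.001689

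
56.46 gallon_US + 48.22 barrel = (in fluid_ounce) 2.665e+05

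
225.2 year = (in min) 1.184e+08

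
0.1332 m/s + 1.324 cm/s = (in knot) 0.2847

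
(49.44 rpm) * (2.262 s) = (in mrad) 1.171e+04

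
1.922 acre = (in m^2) 7778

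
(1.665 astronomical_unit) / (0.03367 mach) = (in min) 3.621e+08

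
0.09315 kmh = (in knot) 0.0503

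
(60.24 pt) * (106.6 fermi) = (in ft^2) 2.438e-14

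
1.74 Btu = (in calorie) 438.8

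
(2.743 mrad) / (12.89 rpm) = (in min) 3.387e-05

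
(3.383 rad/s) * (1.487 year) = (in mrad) 1.586e+11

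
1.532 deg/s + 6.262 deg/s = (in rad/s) 0.136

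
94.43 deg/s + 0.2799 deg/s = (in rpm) 15.78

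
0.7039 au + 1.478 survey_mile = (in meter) 1.053e+11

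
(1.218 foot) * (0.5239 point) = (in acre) 1.695e-08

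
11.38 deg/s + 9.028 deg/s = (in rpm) 3.401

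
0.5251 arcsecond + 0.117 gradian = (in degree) 0.1054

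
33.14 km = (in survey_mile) 20.59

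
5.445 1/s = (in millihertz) 5445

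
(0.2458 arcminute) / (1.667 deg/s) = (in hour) 6.826e-07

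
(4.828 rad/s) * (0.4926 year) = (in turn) 1.194e+07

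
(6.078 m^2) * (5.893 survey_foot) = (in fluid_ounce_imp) 3.842e+05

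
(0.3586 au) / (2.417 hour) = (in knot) 1.198e+07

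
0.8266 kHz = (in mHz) 8.266e+05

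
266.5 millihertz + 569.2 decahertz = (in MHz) 0.005692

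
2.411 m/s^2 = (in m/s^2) 2.411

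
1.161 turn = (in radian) 7.295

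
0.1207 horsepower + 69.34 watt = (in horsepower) 0.2137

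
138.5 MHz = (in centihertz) 1.385e+10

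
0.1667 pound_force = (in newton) 0.7415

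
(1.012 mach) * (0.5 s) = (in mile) 0.1071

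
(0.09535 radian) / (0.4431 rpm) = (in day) 2.378e-05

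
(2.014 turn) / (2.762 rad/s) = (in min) 0.07636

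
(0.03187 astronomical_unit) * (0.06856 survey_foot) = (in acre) 2.462e+04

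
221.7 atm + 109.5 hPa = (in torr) 1.686e+05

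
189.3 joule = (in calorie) 45.24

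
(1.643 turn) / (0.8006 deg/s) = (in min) 12.31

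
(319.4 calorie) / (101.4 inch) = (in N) 518.9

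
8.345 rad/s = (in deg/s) 478.1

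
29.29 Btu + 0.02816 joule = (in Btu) 29.29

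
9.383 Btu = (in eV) 6.179e+22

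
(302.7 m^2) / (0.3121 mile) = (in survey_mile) 0.0003745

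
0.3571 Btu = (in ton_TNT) 9.005e-08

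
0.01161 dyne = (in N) 1.161e-07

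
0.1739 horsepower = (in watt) 129.7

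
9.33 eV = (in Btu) 1.417e-21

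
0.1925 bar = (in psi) 2.792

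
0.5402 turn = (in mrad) 3394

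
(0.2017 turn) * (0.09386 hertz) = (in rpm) 1.136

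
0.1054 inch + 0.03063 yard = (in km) 3.069e-05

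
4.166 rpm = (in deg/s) 25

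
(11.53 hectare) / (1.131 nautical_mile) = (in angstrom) 5.505e+11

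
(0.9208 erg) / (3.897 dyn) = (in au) 1.579e-14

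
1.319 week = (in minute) 1.33e+04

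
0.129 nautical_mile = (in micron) 2.389e+08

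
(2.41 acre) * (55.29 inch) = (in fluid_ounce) 4.631e+08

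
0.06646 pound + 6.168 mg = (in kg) 0.03015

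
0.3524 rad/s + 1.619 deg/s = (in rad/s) 0.3807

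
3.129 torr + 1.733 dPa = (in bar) 0.004173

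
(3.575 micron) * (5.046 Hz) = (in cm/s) 0.001804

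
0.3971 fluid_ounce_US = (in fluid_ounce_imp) 0.4133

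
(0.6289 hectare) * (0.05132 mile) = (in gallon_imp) 1.143e+08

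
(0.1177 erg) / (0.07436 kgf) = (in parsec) 5.231e-25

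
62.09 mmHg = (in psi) 1.201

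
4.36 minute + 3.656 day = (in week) 0.5227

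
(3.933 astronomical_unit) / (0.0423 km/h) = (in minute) 8.346e+11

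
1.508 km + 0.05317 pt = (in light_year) 1.594e-13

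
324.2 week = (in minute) 3.268e+06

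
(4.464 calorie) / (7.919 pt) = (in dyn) 6.686e+08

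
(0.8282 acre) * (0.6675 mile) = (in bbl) 2.265e+07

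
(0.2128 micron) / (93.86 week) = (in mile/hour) 8.386e-15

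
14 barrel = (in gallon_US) 588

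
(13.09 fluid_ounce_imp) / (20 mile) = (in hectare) 1.156e-12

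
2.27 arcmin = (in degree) 0.03783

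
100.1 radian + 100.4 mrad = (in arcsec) 2.067e+07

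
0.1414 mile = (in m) 227.6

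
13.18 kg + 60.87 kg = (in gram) 7.405e+04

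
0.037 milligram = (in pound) 8.157e-08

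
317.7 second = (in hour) 0.08825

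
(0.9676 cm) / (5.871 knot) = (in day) 3.708e-08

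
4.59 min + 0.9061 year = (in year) 0.9061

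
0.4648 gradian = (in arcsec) 1506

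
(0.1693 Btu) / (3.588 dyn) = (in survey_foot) 1.633e+07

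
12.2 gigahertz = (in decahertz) 1.22e+09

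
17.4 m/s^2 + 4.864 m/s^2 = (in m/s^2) 22.26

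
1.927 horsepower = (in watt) 1437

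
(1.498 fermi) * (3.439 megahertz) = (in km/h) 1.855e-08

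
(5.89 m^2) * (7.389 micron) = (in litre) 0.04352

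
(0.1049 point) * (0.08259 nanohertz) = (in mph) 6.837e-15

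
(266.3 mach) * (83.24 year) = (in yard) 2.603e+14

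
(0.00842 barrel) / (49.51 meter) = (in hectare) 2.704e-09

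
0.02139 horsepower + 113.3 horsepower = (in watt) 8.45e+04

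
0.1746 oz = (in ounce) 0.1746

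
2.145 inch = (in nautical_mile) 2.942e-05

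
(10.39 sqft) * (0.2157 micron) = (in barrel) 1.31e-06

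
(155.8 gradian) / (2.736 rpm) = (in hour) 0.002373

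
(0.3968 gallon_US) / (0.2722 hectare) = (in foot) 1.81e-06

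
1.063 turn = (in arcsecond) 1.378e+06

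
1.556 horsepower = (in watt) 1160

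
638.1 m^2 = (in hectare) 0.06381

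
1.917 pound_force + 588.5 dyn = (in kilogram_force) 0.8701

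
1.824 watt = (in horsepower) 0.002446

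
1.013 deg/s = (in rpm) 0.1688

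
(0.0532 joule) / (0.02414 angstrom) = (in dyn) 2.204e+15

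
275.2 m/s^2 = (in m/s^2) 275.2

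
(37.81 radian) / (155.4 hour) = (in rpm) 0.0006454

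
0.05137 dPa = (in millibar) 5.137e-05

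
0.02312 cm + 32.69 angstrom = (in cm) 0.02312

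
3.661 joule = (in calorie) 0.875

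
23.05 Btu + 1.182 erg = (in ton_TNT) 5.812e-06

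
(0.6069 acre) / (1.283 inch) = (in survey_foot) 2.473e+05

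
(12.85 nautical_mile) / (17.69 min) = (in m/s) 22.42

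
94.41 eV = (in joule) 1.513e-17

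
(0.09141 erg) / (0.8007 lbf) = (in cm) 2.566e-07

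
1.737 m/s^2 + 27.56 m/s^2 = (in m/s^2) 29.3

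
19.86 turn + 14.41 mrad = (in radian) 124.8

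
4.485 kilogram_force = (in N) 43.98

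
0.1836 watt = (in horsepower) 0.0002462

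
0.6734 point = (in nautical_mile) 1.283e-07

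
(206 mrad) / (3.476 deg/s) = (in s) 3.396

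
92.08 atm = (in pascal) 9.33e+06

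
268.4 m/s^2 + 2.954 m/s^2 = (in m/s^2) 271.4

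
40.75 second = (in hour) 0.01132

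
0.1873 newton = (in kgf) 0.0191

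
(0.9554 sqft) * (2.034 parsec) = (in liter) 5.571e+18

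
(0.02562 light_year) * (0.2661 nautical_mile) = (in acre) 2.952e+13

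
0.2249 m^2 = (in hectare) 2.249e-05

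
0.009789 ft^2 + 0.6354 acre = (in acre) 0.6354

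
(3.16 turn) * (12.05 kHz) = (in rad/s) 2.393e+05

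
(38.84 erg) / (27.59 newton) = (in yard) 1.54e-07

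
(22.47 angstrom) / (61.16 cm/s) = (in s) 3.674e-09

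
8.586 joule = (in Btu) 0.008138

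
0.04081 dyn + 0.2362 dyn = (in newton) 2.77e-06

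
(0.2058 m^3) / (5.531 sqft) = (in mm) 400.5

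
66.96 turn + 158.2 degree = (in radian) 423.5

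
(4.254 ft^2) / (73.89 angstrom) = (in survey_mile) 3.323e+04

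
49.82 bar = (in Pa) 4.982e+06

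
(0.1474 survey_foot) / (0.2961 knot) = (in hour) 8.193e-05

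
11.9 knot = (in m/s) 6.122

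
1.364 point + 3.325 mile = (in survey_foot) 1.756e+04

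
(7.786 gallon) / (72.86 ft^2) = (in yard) 0.004762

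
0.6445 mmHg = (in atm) 0.000848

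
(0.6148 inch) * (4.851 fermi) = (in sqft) 8.154e-16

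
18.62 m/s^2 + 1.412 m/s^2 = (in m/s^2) 20.03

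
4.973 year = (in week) 259.3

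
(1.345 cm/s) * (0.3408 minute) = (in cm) 27.5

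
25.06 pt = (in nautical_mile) 4.774e-06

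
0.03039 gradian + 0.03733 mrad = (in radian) 0.0005147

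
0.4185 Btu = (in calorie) 105.5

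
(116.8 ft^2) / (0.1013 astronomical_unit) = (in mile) 4.449e-13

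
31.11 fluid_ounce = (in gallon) 0.243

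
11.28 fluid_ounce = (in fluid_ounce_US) 11.28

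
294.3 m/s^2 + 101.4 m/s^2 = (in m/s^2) 395.7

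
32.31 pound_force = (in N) 143.7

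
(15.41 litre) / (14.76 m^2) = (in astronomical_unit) 6.979e-15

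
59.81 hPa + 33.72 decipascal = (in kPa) 5.984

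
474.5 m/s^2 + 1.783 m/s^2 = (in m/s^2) 476.3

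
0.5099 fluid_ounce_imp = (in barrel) 9.113e-05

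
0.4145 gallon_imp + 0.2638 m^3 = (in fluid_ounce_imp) 9351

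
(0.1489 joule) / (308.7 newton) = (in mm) 0.4823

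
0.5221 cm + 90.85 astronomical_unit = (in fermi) 1.359e+28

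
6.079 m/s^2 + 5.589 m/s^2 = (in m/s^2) 11.67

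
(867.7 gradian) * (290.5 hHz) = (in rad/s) 3.959e+05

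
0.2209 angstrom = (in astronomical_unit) 1.477e-22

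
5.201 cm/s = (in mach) 0.0001527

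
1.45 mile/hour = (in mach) 0.001904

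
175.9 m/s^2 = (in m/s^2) 175.9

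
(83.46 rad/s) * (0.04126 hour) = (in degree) 7.103e+05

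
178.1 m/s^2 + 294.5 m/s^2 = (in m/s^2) 472.6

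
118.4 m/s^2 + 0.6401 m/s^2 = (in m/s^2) 119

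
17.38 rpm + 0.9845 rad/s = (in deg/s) 160.7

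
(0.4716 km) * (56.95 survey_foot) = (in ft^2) 8.812e+04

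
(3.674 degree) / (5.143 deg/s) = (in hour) 0.0001984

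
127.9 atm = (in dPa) 1.296e+08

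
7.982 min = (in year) 1.519e-05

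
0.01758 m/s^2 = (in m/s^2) 0.01758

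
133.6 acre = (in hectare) 54.07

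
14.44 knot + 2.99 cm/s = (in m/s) 7.458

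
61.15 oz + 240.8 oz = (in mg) 8.56e+06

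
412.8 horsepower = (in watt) 3.078e+05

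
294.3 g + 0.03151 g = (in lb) 0.6489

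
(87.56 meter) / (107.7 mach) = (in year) 7.571e-11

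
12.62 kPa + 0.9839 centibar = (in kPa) 13.6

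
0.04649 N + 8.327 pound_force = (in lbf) 8.337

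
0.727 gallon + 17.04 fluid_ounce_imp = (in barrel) 0.02035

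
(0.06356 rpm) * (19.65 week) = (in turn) 1.259e+04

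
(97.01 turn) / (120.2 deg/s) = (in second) 290.5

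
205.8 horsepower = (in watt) 1.535e+05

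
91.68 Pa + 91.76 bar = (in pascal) 9.176e+06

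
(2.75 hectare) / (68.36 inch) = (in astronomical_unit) 1.059e-07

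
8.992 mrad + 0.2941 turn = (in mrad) 1857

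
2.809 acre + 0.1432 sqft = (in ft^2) 1.224e+05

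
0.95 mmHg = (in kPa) 0.1267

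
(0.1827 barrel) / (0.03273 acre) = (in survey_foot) 0.0007195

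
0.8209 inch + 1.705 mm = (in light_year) 2.384e-18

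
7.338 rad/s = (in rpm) 70.07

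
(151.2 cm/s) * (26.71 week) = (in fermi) 2.443e+22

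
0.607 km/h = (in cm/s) 16.86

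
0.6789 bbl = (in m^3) 0.1079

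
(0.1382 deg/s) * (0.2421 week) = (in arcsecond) 7.285e+07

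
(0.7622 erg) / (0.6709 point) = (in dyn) 32.2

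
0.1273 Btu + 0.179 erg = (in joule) 134.3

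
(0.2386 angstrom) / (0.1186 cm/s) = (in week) 3.326e-14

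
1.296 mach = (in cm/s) 4.413e+04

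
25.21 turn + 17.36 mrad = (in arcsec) 3.268e+07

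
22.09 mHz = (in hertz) 0.02209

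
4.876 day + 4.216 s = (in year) 0.01336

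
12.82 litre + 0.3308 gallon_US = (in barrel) 0.08851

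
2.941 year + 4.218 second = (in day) 1073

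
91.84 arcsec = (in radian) 0.0004453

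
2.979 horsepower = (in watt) 2221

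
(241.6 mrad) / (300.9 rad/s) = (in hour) 2.23e-07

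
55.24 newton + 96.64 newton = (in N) 151.9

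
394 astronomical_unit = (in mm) 5.894e+16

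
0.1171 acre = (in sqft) 5101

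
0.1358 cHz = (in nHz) 1.358e+06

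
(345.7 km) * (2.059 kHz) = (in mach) 2.09e+06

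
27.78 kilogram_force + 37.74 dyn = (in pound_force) 61.24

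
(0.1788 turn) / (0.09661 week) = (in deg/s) 0.001102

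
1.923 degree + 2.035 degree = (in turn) 0.01099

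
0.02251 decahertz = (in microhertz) 2.251e+05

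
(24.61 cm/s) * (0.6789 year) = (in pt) 1.494e+10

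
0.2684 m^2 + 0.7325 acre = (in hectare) 0.2965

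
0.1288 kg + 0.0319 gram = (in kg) 0.1288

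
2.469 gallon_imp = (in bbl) 0.0706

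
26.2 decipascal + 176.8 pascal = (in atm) 0.001771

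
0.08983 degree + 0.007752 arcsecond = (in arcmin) 5.39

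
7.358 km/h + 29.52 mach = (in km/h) 3.619e+04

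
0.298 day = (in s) 2.575e+04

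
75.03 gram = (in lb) 0.1654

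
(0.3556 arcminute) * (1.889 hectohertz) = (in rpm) 0.1866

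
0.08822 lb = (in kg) 0.04002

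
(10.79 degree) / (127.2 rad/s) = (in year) 4.695e-11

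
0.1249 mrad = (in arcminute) 0.4294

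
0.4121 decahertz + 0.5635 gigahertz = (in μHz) 5.635e+14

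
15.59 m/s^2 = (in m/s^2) 15.59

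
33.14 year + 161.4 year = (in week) 1.014e+04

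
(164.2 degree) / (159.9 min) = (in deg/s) 0.01711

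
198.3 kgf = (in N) 1945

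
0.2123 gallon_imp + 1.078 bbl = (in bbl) 1.084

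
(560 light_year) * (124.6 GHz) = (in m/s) 6.601e+29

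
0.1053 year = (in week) 5.491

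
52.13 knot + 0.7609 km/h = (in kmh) 97.31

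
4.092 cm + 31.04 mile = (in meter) 4.995e+04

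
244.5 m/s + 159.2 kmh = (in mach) 0.8479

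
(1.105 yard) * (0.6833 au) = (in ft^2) 1.112e+12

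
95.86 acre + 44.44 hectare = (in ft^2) 8.959e+06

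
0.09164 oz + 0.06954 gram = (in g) 2.667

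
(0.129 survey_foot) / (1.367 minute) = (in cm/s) 0.04794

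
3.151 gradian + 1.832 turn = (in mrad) 1.156e+04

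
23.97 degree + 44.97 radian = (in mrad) 4.539e+04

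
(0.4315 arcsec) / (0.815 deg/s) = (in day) 1.702e-09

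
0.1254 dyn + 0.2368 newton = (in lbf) 0.05324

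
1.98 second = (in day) 2.292e-05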